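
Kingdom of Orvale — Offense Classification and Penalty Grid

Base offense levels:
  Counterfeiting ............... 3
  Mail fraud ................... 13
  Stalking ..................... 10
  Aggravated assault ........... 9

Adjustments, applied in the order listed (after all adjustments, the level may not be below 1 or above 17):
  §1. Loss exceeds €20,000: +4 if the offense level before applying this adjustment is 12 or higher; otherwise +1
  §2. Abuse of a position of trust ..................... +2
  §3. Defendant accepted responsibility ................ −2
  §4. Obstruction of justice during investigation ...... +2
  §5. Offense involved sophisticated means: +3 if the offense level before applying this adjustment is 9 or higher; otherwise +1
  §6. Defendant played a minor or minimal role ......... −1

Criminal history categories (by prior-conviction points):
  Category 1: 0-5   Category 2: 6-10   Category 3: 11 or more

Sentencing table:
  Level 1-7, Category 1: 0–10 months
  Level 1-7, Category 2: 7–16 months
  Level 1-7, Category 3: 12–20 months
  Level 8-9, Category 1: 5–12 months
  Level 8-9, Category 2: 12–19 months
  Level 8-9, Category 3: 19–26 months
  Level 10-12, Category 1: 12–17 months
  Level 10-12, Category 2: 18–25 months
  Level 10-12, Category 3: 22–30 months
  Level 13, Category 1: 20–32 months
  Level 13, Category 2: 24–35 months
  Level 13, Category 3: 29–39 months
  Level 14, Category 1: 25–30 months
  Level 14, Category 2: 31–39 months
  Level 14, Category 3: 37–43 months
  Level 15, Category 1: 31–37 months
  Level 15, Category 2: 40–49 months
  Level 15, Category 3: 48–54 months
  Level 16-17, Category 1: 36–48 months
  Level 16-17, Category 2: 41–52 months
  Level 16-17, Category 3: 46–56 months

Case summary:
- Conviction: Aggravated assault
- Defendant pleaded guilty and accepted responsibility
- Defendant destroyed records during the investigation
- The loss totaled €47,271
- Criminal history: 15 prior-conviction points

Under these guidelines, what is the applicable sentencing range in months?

Base offense level for aggravated assault: 9.
§1 applies (level before this adjustment is 9 < 12, so +1): 9 + 1 = 10.
§2 does not apply.
§3 applies: 10 − 2 = 8.
§4 applies: 8 + 2 = 10.
§5 does not apply.
Final offense level: 10.
Criminal history: 15 prior points → Category 3 (11+).
Level 10 falls in the 10-12 band.
Grid: Level 10-12 × Category 3 = 22-30 months.

22-30 months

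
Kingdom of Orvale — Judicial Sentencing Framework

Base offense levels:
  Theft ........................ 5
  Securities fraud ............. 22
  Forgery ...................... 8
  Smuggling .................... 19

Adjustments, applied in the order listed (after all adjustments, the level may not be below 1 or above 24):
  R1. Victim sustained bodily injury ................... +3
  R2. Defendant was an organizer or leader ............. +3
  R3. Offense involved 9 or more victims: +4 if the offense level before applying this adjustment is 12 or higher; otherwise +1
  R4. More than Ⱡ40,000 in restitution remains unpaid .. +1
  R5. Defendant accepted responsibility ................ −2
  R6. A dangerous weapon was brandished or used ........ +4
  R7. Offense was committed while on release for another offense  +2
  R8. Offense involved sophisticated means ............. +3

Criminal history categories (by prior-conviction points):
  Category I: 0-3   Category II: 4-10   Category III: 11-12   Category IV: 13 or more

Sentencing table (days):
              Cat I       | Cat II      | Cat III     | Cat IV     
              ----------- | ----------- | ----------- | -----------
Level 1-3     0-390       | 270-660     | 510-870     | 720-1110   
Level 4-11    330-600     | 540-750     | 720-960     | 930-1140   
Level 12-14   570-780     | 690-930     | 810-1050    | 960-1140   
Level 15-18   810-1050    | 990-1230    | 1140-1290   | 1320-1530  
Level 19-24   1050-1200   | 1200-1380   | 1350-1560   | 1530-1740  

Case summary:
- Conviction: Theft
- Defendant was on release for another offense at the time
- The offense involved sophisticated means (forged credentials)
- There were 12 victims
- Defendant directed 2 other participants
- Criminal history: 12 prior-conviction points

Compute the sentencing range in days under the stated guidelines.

Base offense level for theft: 5.
R1 does not apply.
R2 applies: 5 + 3 = 8.
R3 applies (level before this adjustment is 8 < 12, so +1): 8 + 1 = 9.
R7 applies: 9 + 2 = 11.
R8 applies: 11 + 3 = 14.
Final offense level: 14.
Criminal history: 12 prior points → Category III (11-12).
Level 14 falls in the 12-14 band.
Grid: Level 12-14 × Category III = 810-1050 days.

810-1050 days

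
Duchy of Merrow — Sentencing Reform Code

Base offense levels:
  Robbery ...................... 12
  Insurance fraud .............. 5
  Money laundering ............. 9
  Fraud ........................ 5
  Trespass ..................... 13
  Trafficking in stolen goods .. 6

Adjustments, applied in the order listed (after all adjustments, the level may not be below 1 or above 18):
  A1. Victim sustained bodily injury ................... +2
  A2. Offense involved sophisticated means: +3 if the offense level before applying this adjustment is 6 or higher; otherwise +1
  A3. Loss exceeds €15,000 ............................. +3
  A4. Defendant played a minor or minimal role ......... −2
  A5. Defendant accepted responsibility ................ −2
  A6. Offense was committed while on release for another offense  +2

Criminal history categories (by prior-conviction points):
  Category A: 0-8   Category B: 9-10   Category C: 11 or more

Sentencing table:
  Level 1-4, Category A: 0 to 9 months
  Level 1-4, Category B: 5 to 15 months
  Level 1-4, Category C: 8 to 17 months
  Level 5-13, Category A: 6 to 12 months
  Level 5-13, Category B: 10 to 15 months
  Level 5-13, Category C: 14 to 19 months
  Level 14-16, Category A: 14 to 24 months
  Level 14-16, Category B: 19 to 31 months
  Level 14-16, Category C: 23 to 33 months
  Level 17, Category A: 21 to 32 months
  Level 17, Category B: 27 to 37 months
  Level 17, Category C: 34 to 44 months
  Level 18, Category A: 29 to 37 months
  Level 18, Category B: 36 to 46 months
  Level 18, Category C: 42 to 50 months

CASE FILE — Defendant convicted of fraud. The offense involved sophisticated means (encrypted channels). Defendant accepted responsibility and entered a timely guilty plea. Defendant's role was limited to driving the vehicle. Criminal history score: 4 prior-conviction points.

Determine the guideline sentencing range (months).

0-9 months

Base offense level for fraud: 5.
A1 does not apply.
A2 applies (level before this adjustment is 5 < 6, so +1): 5 + 1 = 6.
A4 applies: 6 − 2 = 4.
A5 applies: 4 − 2 = 2.
Final offense level: 2.
Criminal history: 4 prior points → Category A (0-8).
Level 2 falls in the 1-4 band.
Grid: Level 1-4 × Category A = 0-9 months.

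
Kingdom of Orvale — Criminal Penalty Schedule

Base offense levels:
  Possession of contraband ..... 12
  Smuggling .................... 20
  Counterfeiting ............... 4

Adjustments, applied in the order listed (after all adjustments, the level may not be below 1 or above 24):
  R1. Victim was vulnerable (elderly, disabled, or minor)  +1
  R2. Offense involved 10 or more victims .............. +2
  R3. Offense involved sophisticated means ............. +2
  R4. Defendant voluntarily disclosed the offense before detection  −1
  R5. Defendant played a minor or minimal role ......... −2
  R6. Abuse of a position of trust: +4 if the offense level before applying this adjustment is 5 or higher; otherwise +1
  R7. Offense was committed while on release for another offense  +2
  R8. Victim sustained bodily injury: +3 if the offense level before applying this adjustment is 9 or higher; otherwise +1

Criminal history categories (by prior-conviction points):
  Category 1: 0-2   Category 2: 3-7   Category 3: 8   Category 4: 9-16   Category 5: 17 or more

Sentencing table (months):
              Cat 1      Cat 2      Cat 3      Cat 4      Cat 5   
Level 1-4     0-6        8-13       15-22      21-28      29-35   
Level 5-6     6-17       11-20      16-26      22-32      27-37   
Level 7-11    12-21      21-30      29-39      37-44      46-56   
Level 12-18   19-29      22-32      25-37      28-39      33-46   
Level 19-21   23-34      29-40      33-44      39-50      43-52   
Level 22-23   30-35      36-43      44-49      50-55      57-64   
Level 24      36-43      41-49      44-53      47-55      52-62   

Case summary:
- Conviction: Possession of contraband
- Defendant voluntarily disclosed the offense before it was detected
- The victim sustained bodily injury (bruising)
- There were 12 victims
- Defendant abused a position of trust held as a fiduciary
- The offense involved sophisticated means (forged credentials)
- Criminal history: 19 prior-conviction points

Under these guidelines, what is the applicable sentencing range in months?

Base offense level for possession of contraband: 12.
R2 applies: 12 + 2 = 14.
R3 applies: 14 + 2 = 16.
R4 applies: 16 − 1 = 15.
R6 applies (level before this adjustment is 15 ≥ 5, so +4): 15 + 4 = 19.
R7 does not apply.
R8 applies (level before this adjustment is 19 ≥ 9, so +3): 19 + 3 = 22.
Final offense level: 22.
Criminal history: 19 prior points → Category 5 (17+).
Level 22 falls in the 22-23 band.
Grid: Level 22-23 × Category 5 = 57-64 months.

57-64 months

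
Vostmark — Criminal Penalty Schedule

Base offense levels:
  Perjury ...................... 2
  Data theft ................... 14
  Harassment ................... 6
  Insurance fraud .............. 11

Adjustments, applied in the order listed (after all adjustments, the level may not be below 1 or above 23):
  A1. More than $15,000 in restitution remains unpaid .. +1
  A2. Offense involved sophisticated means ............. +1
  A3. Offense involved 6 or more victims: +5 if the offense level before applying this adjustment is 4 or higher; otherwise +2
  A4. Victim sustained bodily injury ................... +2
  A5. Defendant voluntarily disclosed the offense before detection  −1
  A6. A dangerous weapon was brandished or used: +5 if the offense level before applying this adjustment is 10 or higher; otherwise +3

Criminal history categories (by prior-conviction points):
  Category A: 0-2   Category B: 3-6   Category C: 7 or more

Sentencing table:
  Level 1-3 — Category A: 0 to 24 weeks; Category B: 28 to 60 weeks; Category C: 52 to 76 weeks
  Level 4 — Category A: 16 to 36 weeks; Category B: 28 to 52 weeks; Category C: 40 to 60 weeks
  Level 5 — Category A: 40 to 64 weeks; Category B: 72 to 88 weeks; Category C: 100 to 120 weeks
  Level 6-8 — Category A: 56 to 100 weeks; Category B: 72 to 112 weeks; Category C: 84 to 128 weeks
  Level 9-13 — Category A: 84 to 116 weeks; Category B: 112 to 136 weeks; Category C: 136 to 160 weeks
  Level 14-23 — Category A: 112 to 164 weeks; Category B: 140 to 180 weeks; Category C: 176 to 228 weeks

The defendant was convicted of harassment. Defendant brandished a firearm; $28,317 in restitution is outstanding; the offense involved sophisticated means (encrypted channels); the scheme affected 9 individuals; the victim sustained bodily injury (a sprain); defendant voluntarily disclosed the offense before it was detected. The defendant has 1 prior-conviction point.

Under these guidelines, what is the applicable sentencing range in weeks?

112-164 weeks

Base offense level for harassment: 6.
A1 applies: 6 + 1 = 7.
A2 applies: 7 + 1 = 8.
A3 applies (level before this adjustment is 8 ≥ 4, so +5): 8 + 5 = 13.
A4 applies: 13 + 2 = 15.
A5 applies: 15 − 1 = 14.
A6 applies (level before this adjustment is 14 ≥ 10, so +5): 14 + 5 = 19.
Final offense level: 19.
Criminal history: 1 prior point → Category A (0-2).
Level 19 falls in the 14-23 band.
Grid: Level 14-23 × Category A = 112-164 weeks.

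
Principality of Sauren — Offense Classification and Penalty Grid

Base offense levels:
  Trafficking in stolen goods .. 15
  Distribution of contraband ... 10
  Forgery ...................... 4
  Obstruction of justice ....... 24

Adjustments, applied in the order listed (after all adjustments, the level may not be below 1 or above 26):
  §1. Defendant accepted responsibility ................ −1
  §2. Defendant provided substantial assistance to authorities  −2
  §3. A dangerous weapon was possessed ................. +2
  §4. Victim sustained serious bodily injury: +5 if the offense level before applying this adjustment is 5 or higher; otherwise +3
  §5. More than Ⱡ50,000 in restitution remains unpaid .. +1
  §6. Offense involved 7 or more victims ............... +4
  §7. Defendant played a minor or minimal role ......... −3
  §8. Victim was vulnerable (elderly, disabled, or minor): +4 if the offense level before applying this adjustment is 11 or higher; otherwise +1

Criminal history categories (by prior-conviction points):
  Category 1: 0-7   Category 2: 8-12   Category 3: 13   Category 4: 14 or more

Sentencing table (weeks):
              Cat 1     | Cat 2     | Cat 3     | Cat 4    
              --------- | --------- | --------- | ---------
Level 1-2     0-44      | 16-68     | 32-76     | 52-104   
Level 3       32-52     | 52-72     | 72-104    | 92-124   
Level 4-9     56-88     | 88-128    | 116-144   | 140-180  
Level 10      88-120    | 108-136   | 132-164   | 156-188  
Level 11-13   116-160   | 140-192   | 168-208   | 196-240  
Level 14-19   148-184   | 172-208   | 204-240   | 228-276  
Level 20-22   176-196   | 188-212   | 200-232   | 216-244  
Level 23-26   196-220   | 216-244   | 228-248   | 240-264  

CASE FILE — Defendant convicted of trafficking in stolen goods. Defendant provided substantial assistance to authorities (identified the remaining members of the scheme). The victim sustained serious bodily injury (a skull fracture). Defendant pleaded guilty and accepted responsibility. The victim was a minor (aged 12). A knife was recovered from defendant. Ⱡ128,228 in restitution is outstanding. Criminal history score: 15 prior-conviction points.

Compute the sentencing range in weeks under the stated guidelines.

Base offense level for trafficking in stolen goods: 15.
§1 applies: 15 − 1 = 14.
§2 applies: 14 − 2 = 12.
§3 applies: 12 + 2 = 14.
§4 applies (level before this adjustment is 14 ≥ 5, so +5): 14 + 5 = 19.
§5 applies: 19 + 1 = 20.
§8 applies (level before this adjustment is 20 ≥ 11, so +4): 20 + 4 = 24.
Final offense level: 24.
Criminal history: 15 prior points → Category 4 (14+).
Level 24 falls in the 23-26 band.
Grid: Level 23-26 × Category 4 = 240-264 weeks.

240-264 weeks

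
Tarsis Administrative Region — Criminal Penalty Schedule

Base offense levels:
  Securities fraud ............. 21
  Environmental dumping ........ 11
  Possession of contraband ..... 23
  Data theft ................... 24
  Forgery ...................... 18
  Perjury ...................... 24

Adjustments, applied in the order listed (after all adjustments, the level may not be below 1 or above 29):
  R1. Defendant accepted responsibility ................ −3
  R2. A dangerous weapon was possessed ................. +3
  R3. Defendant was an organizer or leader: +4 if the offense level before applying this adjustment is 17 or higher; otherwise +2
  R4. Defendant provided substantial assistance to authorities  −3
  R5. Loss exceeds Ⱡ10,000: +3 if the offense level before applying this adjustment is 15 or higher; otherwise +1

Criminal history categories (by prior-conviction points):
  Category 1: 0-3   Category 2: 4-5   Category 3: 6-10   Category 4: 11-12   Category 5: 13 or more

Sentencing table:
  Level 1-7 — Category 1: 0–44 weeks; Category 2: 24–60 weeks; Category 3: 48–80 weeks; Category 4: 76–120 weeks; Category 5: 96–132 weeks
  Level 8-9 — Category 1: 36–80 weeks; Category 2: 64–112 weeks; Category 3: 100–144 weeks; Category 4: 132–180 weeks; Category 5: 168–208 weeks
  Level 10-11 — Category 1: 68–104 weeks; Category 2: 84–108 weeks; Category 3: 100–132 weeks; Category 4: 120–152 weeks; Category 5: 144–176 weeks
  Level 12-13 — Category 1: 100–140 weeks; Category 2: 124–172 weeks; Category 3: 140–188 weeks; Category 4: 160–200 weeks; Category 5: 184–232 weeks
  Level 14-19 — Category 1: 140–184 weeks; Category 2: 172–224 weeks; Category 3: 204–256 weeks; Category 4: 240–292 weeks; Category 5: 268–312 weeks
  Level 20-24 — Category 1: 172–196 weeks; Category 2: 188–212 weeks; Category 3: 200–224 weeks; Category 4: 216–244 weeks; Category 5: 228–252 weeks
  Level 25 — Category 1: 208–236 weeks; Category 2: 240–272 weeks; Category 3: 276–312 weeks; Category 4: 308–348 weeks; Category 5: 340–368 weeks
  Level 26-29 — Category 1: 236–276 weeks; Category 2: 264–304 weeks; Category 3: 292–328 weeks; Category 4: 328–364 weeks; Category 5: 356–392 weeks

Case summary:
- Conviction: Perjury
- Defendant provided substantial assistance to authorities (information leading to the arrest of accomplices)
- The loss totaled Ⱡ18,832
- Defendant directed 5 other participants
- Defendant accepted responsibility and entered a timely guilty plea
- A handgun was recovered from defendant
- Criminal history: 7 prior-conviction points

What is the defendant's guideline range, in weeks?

292-328 weeks

Base offense level for perjury: 24.
R1 applies: 24 − 3 = 21.
R2 applies: 21 + 3 = 24.
R3 applies (level before this adjustment is 24 ≥ 17, so +4): 24 + 4 = 28.
R4 applies: 28 − 3 = 25.
R5 applies (level before this adjustment is 25 ≥ 15, so +3): 25 + 3 = 28.
Final offense level: 28.
Criminal history: 7 prior points → Category 3 (6-10).
Level 28 falls in the 26-29 band.
Grid: Level 26-29 × Category 3 = 292-328 weeks.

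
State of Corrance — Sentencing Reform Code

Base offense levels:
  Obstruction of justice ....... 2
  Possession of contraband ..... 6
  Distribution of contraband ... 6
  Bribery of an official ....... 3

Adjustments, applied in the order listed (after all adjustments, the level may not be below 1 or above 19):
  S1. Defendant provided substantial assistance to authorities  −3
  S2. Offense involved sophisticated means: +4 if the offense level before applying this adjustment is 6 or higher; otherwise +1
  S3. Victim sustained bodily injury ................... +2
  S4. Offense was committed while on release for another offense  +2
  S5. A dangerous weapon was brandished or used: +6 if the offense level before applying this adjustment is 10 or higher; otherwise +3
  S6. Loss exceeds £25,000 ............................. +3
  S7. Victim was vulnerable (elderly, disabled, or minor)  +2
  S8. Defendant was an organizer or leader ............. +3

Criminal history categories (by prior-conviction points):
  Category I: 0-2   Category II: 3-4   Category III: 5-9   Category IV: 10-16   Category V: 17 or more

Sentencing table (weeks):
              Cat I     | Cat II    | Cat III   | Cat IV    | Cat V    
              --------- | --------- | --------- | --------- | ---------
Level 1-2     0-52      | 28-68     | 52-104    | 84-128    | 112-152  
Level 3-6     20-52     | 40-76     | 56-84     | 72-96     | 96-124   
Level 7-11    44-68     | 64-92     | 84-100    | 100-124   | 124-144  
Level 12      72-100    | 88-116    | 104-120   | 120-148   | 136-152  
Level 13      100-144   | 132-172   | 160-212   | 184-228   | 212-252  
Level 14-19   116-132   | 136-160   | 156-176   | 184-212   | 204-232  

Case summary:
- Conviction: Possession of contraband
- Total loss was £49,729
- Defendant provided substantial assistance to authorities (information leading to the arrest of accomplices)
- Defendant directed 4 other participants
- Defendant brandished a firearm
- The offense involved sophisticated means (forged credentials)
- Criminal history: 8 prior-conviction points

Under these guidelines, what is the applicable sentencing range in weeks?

160-212 weeks

Base offense level for possession of contraband: 6.
S1 applies: 6 − 3 = 3.
S2 applies (level before this adjustment is 3 < 6, so +1): 3 + 1 = 4.
S3 does not apply.
S5 applies (level before this adjustment is 4 < 10, so +3): 4 + 3 = 7.
S6 applies: 7 + 3 = 10.
S7 does not apply.
S8 applies: 10 + 3 = 13.
Final offense level: 13.
Criminal history: 8 prior points → Category III (5-9).
Level 13 falls in the 13 band.
Grid: Level 13 × Category III = 160-212 weeks.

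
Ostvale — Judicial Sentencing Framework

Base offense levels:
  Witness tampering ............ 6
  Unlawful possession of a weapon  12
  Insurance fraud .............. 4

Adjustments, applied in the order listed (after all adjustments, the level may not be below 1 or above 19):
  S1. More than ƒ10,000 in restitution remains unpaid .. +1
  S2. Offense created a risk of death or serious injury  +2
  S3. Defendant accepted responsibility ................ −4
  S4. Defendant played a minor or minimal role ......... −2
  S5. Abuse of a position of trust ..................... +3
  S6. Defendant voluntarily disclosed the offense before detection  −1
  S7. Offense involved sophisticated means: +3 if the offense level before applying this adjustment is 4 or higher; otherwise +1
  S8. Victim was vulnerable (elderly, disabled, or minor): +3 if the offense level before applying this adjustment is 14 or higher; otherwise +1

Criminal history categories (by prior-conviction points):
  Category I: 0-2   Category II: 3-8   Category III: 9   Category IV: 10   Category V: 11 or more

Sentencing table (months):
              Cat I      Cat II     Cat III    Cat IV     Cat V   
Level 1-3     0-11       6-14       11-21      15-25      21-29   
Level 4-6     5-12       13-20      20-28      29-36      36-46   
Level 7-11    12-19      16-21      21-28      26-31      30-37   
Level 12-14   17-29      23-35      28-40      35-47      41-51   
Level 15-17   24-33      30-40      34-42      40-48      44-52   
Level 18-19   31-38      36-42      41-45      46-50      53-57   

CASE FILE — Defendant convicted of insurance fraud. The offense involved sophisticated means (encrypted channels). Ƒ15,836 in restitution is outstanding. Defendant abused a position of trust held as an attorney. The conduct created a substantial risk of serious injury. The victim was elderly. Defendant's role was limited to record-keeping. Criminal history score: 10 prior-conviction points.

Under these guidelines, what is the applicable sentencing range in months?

35-47 months

Base offense level for insurance fraud: 4.
S1 applies: 4 + 1 = 5.
S2 applies: 5 + 2 = 7.
S3 does not apply.
S4 applies: 7 − 2 = 5.
S5 applies: 5 + 3 = 8.
S7 applies (level before this adjustment is 8 ≥ 4, so +3): 8 + 3 = 11.
S8 applies (level before this adjustment is 11 < 14, so +1): 11 + 1 = 12.
Final offense level: 12.
Criminal history: 10 prior points → Category IV (10).
Level 12 falls in the 12-14 band.
Grid: Level 12-14 × Category IV = 35-47 months.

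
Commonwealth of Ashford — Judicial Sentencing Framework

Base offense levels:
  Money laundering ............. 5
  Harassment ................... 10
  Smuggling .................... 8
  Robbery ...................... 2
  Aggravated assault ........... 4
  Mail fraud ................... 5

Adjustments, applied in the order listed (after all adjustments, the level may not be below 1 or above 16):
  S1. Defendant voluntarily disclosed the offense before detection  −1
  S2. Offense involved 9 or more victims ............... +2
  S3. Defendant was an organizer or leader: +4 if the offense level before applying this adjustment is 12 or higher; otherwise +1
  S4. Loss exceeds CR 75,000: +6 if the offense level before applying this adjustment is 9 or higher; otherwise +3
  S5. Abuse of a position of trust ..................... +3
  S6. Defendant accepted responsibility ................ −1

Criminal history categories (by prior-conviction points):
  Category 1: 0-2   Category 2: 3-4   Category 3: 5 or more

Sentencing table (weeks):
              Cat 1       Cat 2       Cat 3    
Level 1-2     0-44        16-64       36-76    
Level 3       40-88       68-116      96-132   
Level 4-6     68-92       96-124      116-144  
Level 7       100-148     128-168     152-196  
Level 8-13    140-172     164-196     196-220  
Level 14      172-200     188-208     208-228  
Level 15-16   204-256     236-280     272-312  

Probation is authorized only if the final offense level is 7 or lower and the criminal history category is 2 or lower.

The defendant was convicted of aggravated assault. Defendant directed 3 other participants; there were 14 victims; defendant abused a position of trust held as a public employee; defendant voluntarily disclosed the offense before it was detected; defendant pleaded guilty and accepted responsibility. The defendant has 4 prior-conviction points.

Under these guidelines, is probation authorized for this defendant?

Base offense level for aggravated assault: 4.
S1 applies: 4 − 1 = 3.
S2 applies: 3 + 2 = 5.
S3 applies (level before this adjustment is 5 < 12, so +1): 5 + 1 = 6.
S4 does not apply.
S5 applies: 6 + 3 = 9.
S6 applies: 9 − 1 = 8.
Final offense level: 8.
Criminal history: 4 prior points → Category 2 (3-4).
Level 8 falls in the 8-13 band.
Grid: Level 8-13 × Category 2 = 164-196 weeks.
Probation check: level 8 > 7 and category 2 ≤ 2 → not eligible.

No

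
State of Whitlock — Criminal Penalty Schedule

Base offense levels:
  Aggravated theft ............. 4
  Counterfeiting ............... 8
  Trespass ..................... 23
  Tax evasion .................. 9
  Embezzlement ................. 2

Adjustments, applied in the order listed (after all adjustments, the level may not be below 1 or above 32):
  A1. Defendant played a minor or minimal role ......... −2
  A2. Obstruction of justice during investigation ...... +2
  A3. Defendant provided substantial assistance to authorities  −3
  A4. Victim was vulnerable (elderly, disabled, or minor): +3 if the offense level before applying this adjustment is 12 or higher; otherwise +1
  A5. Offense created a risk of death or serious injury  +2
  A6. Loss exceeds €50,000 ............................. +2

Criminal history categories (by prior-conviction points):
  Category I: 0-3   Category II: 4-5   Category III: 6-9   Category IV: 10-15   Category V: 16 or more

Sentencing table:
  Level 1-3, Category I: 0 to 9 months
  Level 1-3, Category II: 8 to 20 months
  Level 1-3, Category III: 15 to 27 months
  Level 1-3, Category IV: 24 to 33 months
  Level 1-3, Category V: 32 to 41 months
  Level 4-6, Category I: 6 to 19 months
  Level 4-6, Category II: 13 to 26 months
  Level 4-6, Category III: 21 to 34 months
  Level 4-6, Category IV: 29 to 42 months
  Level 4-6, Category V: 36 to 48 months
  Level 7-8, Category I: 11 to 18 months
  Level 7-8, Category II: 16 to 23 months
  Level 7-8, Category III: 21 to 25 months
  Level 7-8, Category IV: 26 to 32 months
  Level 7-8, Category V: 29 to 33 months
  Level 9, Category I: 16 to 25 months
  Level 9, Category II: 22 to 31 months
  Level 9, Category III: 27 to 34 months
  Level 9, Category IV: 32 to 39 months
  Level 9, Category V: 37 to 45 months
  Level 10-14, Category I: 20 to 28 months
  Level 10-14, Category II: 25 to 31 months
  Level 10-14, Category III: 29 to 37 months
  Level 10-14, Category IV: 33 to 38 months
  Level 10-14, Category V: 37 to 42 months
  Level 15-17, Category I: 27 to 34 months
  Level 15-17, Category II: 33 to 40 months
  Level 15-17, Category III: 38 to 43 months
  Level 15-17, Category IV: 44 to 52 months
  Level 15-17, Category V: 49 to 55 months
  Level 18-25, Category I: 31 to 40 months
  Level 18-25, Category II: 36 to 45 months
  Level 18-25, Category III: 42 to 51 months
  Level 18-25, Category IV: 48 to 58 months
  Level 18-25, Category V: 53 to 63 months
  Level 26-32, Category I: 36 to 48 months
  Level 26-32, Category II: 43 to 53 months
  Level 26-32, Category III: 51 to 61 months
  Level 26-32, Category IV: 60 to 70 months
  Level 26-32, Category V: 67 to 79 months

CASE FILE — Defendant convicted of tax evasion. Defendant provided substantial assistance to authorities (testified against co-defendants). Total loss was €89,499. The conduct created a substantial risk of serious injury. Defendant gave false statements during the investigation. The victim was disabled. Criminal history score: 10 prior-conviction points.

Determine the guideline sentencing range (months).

Base offense level for tax evasion: 9.
A1 does not apply.
A2 applies: 9 + 2 = 11.
A3 applies: 11 − 3 = 8.
A4 applies (level before this adjustment is 8 < 12, so +1): 8 + 1 = 9.
A5 applies: 9 + 2 = 11.
A6 applies: 11 + 2 = 13.
Final offense level: 13.
Criminal history: 10 prior points → Category IV (10-15).
Level 13 falls in the 10-14 band.
Grid: Level 10-14 × Category IV = 33-38 months.

33-38 months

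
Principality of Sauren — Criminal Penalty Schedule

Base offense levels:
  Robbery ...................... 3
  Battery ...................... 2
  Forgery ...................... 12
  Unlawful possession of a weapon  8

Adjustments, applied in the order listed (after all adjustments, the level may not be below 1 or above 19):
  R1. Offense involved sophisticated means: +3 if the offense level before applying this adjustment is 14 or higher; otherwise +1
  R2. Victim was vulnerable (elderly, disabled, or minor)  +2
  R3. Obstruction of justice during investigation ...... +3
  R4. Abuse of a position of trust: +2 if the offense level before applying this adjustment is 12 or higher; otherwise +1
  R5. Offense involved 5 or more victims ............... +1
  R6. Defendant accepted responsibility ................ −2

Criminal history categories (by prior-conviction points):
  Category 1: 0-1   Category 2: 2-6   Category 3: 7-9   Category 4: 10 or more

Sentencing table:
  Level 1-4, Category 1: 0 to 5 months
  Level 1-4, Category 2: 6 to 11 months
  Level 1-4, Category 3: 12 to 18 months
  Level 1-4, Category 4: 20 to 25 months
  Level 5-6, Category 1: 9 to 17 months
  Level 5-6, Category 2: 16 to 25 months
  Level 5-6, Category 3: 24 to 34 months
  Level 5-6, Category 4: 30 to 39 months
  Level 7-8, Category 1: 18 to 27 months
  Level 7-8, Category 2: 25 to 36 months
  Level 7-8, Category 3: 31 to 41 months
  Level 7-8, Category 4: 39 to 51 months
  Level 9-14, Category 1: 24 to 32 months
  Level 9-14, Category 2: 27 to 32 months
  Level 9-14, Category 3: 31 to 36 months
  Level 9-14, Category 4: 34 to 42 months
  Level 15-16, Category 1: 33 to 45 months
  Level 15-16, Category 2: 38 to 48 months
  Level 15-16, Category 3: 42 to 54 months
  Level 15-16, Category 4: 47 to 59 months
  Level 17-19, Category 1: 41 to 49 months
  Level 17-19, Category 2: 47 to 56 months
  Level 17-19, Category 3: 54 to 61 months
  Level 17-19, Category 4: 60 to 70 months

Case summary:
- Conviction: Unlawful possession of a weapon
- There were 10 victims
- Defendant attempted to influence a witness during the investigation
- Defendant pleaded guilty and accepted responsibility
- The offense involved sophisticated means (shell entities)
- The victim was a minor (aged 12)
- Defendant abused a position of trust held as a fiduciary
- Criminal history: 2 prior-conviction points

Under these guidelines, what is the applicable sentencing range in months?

38-48 months

Base offense level for unlawful possession of a weapon: 8.
R1 applies (level before this adjustment is 8 < 14, so +1): 8 + 1 = 9.
R2 applies: 9 + 2 = 11.
R3 applies: 11 + 3 = 14.
R4 applies (level before this adjustment is 14 ≥ 12, so +2): 14 + 2 = 16.
R5 applies: 16 + 1 = 17.
R6 applies: 17 − 2 = 15.
Final offense level: 15.
Criminal history: 2 prior points → Category 2 (2-6).
Level 15 falls in the 15-16 band.
Grid: Level 15-16 × Category 2 = 38-48 months.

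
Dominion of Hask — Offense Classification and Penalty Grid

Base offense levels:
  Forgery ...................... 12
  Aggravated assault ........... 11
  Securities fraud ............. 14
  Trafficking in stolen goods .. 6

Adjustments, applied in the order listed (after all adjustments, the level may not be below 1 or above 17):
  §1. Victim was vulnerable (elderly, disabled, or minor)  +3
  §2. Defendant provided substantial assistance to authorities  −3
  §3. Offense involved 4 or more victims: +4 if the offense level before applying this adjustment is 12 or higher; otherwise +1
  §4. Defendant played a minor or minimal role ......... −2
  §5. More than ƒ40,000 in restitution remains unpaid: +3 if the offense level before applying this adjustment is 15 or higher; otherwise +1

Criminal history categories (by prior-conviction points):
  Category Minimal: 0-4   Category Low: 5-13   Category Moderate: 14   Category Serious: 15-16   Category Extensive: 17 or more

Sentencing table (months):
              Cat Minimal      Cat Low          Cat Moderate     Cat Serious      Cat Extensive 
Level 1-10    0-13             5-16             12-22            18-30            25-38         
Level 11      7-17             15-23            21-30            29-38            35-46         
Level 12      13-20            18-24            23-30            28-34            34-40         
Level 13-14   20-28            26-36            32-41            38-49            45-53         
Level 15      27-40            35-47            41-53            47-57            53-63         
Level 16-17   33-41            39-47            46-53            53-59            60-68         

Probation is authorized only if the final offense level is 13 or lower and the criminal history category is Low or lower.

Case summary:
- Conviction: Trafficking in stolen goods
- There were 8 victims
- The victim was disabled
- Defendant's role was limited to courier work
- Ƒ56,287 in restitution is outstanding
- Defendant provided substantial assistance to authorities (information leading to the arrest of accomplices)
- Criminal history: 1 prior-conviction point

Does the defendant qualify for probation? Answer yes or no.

Base offense level for trafficking in stolen goods: 6.
§1 applies: 6 + 3 = 9.
§2 applies: 9 − 3 = 6.
§3 applies (level before this adjustment is 6 < 12, so +1): 6 + 1 = 7.
§4 applies: 7 − 2 = 5.
§5 applies (level before this adjustment is 5 < 15, so +1): 5 + 1 = 6.
Final offense level: 6.
Criminal history: 1 prior point → Category Minimal (0-4).
Level 6 falls in the 1-10 band.
Grid: Level 1-10 × Category Minimal = 0-13 months.
Probation check: level 6 ≤ 13 and category Minimal ≤ Low → eligible.

Yes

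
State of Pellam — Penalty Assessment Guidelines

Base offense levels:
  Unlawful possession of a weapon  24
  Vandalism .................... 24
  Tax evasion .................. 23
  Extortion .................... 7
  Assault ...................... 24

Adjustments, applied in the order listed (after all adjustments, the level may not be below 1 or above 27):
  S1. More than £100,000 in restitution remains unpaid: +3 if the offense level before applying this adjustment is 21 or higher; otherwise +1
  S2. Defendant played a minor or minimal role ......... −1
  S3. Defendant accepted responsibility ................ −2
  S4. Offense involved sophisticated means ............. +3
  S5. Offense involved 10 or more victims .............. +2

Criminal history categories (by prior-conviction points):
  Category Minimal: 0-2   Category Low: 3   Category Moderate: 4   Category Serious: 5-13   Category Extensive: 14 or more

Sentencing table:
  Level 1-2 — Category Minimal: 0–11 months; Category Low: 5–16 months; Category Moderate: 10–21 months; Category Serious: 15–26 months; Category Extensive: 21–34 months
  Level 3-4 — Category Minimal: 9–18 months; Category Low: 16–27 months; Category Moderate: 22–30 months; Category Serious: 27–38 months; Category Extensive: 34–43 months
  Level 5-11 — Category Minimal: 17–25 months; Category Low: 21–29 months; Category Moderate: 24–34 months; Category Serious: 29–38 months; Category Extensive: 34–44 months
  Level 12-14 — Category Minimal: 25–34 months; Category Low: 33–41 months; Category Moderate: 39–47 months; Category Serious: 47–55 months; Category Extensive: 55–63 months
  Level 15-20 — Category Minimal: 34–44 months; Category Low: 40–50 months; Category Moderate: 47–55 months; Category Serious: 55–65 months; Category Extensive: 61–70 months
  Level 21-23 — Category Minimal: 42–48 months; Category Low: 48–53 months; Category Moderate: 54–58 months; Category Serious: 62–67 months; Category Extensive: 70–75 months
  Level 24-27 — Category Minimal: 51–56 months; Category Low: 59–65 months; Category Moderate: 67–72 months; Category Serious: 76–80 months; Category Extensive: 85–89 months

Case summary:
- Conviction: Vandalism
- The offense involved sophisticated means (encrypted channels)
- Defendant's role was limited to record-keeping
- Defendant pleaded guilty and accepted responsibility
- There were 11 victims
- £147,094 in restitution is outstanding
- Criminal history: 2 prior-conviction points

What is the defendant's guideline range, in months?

51-56 months

Base offense level for vandalism: 24.
S1 applies (level before this adjustment is 24 ≥ 21, so +3): 24 + 3 = 27.
S2 applies: 27 − 1 = 26.
S3 applies: 26 − 2 = 24.
S4 applies: 24 + 3 = 27.
S5 applies: 27 + 2 = 29.
Level 29 exceeds the maximum of 27; capped at 27.
Final offense level: 27.
Criminal history: 2 prior points → Category Minimal (0-2).
Level 27 falls in the 24-27 band.
Grid: Level 24-27 × Category Minimal = 51-56 months.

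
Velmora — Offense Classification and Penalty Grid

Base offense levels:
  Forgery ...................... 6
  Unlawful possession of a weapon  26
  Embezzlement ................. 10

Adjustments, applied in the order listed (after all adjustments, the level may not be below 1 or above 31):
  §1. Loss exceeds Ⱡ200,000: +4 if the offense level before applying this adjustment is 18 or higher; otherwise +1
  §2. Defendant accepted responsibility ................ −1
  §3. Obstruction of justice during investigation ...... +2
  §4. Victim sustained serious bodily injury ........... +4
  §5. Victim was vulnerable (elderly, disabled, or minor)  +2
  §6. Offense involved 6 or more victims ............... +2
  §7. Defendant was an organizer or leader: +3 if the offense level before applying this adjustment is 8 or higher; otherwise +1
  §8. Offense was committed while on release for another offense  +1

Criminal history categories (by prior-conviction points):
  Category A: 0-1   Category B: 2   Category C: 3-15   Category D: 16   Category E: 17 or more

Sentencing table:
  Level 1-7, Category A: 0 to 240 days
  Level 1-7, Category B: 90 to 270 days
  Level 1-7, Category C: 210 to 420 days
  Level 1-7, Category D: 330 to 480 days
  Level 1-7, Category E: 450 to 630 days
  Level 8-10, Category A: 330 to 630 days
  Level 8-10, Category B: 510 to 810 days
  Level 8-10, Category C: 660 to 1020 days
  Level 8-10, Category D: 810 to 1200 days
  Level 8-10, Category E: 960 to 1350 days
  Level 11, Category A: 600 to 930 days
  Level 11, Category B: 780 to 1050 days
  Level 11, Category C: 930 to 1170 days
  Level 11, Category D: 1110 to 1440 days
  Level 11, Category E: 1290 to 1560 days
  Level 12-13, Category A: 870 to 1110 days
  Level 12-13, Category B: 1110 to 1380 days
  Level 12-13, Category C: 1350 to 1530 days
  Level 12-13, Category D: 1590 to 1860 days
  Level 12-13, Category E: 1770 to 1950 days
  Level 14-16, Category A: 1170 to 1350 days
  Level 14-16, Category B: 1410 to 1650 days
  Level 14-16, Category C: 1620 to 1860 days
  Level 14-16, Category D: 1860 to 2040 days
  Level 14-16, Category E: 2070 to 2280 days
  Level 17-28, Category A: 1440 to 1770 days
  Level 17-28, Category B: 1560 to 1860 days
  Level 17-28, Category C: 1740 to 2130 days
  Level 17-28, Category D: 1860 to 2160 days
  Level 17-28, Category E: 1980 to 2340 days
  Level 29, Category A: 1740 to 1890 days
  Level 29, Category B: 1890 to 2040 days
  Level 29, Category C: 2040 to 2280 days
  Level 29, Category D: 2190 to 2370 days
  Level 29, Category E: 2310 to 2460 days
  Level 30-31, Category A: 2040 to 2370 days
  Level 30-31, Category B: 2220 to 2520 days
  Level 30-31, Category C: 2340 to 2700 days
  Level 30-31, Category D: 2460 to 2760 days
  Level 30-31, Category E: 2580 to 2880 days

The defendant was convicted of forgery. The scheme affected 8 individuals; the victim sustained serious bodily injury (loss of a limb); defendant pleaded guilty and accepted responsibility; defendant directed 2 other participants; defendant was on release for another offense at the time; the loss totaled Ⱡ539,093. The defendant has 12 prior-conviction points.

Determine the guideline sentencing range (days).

1620-1860 days

Base offense level for forgery: 6.
§1 applies (level before this adjustment is 6 < 18, so +1): 6 + 1 = 7.
§2 applies: 7 − 1 = 6.
§4 applies: 6 + 4 = 10.
§5 does not apply.
§6 applies: 10 + 2 = 12.
§7 applies (level before this adjustment is 12 ≥ 8, so +3): 12 + 3 = 15.
§8 applies: 15 + 1 = 16.
Final offense level: 16.
Criminal history: 12 prior points → Category C (3-15).
Level 16 falls in the 14-16 band.
Grid: Level 14-16 × Category C = 1620-1860 days.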